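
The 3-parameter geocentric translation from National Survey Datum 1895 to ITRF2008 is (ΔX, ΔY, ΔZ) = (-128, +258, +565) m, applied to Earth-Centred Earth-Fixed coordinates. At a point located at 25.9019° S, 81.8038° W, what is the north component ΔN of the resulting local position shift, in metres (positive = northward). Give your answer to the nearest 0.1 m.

ΔN = 388.7 m

At φ = -25.9019°, λ = -81.8038°: sin φ = -0.436832, cos φ = 0.899543, sin λ = -0.989786, cos λ = 0.142563.
ΔN = −sin φ cos λ·ΔX − sin φ sin λ·ΔY + cos φ·ΔZ = −(-0.436832)(0.142563)(-128) − (-0.436832)(-0.989786)(258) + (0.899543)(565) = 388.72 m.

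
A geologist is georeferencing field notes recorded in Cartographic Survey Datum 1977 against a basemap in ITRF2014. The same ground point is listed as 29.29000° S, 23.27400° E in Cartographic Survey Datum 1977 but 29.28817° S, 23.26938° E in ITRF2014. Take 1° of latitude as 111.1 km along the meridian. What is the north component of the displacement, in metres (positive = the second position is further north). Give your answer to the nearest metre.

ΔN = 203 m

Δφ = -29.28817° − -29.29000° = +0.00183°; Δλ = 23.26938° − 23.27400° = -0.00462°.
ΔN = Δφ × 111100 = 203.3 m; ΔE = Δλ × 111100 × cos(-29.29000°) = -0.00462 × 111100 × 0.872155 = -447.7 m.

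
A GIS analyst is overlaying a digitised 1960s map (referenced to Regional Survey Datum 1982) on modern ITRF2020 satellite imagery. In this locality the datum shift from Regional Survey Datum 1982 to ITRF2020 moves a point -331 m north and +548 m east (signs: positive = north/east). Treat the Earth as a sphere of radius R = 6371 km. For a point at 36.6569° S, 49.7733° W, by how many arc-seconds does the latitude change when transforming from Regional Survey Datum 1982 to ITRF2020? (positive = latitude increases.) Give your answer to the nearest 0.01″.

Δφ = -10.72″

On a sphere of radius R, 1 rad of latitude = R, so Δφ = ΔN / R = -331.0 / 6371000 = -5.1954e-05 rad = -10.716″.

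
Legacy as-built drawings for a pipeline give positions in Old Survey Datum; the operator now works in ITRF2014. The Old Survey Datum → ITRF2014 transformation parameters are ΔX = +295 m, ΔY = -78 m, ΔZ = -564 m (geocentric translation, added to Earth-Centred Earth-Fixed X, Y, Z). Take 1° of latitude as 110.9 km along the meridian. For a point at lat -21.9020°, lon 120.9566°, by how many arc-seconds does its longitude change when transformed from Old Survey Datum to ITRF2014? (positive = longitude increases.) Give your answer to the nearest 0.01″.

sin φ = -0.373020, cos φ = 0.927823, sin λ = 0.857557, cos λ = -0.514389.
East component: ΔE = −sin λ·ΔX + cos λ·ΔY = −(0.857557)(295) + (-0.514389)(-78) = -212.86 m.
1° of latitude spans 110900 m; at latitude φ, 1° of longitude spans that × cos φ = 102895.6 m, so Δλ = -212.86 / 102895.6 × 3600 = -7.447″.

Δλ = -7.45″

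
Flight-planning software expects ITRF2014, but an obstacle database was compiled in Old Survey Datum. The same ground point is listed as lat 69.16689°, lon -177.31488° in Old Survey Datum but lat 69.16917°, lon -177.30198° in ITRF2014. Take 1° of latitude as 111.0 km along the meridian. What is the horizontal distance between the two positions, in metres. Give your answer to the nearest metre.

Δφ = 69.16917° − 69.16689° = +0.00228°; Δλ = -177.30198° − -177.31488° = +0.01290°.
ΔN = Δφ × 111000 = 253.1 m; ΔE = Δλ × 111000 × cos(69.16689°) = +0.01290 × 111000 × 0.355647 = 509.3 m.
Distance = √(ΔE² + ΔN²) = √(509.3² + 253.1²) = 568.7 m.

569 m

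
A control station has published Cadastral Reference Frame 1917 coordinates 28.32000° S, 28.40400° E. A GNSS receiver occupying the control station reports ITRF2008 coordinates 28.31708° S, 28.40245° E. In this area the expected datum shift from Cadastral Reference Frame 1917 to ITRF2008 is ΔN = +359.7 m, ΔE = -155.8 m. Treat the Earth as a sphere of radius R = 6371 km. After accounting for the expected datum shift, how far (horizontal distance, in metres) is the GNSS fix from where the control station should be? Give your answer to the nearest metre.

Observed coordinate differences: Δφ = +0.00292°, Δλ = -0.00155°.
Converting to metres (1° lat = 111195 m, cos φ = 0.880312): observed ΔN = 324.7 m, observed ΔE = -151.7 m.
Subtracting the expected shift leaves a residual of 324.7 − (359.7) = -35.0 m north and -151.7 − (-155.8) = 4.1 m east.
Residual distance = √((-35.0)² + 4.1²) = 35.2 m.

35 m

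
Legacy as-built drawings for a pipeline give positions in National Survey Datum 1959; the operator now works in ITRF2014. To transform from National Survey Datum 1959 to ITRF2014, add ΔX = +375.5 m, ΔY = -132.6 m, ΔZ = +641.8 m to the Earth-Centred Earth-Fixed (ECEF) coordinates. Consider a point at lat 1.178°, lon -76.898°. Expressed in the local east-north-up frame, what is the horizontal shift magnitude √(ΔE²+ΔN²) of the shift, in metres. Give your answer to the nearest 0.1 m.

At φ = 1.178°, λ = -76.898°: sin φ = 0.020559, cos φ = 0.999789, sin λ = -0.973968, cos λ = 0.226685.
ΔE = −sin λ·ΔX + cos λ·ΔY = −(-0.973968)·(375.5) + (0.226685)·(-132.6) = 335.67 m.
ΔN = −sin φ cos λ·ΔX − sin φ sin λ·ΔY + cos φ·ΔZ = −(0.020559)(0.226685)(375.5) − (0.020559)(-0.973968)(-132.6) + (0.999789)(641.8) = 637.26 m.
Horizontal magnitude = √(ΔE² + ΔN²) = √(335.67² + 637.26²) = 720.26 m.

720.3 m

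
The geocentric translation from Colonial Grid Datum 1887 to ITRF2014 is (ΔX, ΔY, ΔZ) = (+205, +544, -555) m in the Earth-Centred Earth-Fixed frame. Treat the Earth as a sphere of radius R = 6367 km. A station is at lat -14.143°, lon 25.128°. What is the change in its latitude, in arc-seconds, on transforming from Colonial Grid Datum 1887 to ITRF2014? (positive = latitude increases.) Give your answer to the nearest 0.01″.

Δφ = -14.14″

sin φ = -0.244343, cos φ = 0.969689, sin λ = 0.424642, cos λ = 0.905361.
North component: ΔN = −sin φ cos λ·ΔX − sin φ sin λ·ΔY + cos φ·ΔZ = −(-0.244343)(0.905361)(205) − (-0.244343)(0.424642)(544) + (0.969689)(-555) = -436.38 m.
1° of latitude spans πR/180 = 111125 m, so Δφ = -436.38 / 111125 × 3600 = -14.137″.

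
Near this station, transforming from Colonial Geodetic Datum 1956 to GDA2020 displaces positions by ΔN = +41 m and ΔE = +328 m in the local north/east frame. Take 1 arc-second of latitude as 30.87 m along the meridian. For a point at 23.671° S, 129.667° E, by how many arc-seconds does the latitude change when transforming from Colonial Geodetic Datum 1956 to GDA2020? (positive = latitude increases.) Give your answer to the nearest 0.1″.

1″ of latitude = 30.87 m, so Δφ = 41.0 / 30.87 = 1.328″.

Δφ = 1.3″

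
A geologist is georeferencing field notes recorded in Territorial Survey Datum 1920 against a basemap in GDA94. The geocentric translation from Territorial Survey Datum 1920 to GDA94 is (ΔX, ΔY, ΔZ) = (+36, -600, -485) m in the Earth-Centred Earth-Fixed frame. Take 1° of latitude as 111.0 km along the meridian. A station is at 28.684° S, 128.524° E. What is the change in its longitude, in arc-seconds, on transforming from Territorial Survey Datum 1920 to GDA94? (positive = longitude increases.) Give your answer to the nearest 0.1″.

Δλ = 12.8″

sin φ = -0.479979, cos φ = 0.877280, sin λ = 0.782347, cos λ = -0.622842.
East component: ΔE = −sin λ·ΔX + cos λ·ΔY = −(0.782347)(36) + (-0.622842)(-600) = 345.54 m.
1° of latitude spans 111000 m; at latitude φ, 1° of longitude spans that × cos φ = 97378.1 m, so Δλ = 345.54 / 97378.1 × 3600 = 12.774″.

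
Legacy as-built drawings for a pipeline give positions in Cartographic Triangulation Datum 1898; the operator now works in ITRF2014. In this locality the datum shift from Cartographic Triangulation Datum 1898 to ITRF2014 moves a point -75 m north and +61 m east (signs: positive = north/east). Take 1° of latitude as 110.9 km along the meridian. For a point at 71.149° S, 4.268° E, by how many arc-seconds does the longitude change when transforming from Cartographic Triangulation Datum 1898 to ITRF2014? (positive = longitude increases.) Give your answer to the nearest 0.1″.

Δλ = 6.1″

At latitude -71.149°, cos φ = 0.323108.
1° of longitude at this latitude = 110.9 × cos φ = 35.83 km, so Δλ = 61.0 / 35832.7 = 0.0017024° = 6.128″.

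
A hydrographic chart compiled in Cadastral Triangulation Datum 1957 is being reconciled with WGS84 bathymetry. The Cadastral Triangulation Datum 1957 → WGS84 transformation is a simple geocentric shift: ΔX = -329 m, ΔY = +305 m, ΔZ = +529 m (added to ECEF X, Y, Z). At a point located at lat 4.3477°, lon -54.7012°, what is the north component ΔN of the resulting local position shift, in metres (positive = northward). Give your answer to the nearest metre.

At φ = 4.3477°, λ = -54.7012°: sin φ = 0.075809, cos φ = 0.997122, sin λ = -0.816150, cos λ = 0.577841.
ΔN = −sin φ cos λ·ΔX − sin φ sin λ·ΔY + cos φ·ΔZ = −(0.075809)(0.577841)(-329) − (0.075809)(-0.816150)(305) + (0.997122)(529) = 560.76 m.

ΔN = 561 m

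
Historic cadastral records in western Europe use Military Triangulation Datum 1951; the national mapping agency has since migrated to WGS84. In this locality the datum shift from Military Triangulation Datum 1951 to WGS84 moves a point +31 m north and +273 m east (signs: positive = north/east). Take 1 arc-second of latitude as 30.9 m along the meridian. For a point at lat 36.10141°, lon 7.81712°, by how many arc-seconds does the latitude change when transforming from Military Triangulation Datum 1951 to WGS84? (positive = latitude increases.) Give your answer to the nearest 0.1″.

1″ of latitude = 30.90 m, so Δφ = 31.0 / 30.90 = 1.003″.

Δφ = 1.0″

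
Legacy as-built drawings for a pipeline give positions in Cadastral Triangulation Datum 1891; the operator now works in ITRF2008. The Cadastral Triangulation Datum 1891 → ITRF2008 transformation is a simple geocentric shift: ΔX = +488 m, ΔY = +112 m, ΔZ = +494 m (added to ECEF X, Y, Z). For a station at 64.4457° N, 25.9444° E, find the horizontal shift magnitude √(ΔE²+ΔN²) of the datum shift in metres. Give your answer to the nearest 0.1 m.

253.5 m

The local east axis at (φ, λ) is (−sin λ, cos λ, 0), so ΔE = −sin(25.9444°)·488 + cos(25.9444°)·112 = -112.79 m.
The local north axis is (−sin φ cos λ, −sin φ sin λ, cos φ), giving ΔN = -395.892 − 44.207 + 213.095 = -227.00 m.
Horizontal magnitude = √(ΔE² + ΔN²) = √((-112.79)² + (-227.00)²) = 253.48 m.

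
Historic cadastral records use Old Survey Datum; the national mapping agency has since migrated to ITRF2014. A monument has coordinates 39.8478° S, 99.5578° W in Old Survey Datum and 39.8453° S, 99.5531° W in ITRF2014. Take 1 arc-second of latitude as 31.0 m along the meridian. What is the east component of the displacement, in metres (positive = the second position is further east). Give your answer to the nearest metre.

ΔE = 403 m

Δφ = -39.8453° − -39.8478° = +0.0025°; Δλ = -99.5531° − -99.5578° = +0.0047°.
1° of latitude = 3600 × 31.00 = 111600 m.
ΔN = Δφ × 111600 = 279.0 m; ΔE = Δλ × 111600 × cos(-39.8478°) = +0.0047 × 111600 × 0.767749 = 402.7 m.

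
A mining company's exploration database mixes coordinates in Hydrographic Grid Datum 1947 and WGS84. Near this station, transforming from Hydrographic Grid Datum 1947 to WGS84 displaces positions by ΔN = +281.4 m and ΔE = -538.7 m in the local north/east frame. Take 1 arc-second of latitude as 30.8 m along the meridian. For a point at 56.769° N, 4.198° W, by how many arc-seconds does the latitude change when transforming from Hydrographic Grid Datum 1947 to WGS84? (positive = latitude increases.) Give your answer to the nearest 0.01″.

1″ of latitude = 30.80 m, so Δφ = 281.4 / 30.80 = 9.136″.

Δφ = 9.14″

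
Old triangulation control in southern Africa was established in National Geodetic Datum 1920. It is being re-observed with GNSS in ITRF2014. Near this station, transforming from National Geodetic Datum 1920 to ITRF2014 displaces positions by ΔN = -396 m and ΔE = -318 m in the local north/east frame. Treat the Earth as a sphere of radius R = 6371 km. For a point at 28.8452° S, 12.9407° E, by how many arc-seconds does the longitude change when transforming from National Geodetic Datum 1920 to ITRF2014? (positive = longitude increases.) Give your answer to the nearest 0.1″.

Δλ = -11.8″

At latitude -28.8452°, cos φ = 0.875926.
One radian of longitude at latitude φ spans R cos φ, so Δλ = ΔE / (R cos φ) = -318.0 / (6371000 × 0.875926) = -5.6984e-05 rad = -11.754″.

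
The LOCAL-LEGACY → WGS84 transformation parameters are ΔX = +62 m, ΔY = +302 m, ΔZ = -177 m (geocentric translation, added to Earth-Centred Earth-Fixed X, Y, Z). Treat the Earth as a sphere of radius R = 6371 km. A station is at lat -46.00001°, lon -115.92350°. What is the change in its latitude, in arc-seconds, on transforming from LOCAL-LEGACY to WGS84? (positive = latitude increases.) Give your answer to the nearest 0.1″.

Δφ = -10.9″

sin φ = -0.719340, cos φ = 0.694658, sin λ = -0.899379, cos λ = -0.437171.
North component: ΔN = −sin φ cos λ·ΔX − sin φ sin λ·ΔY + cos φ·ΔZ = −(-0.719340)(-0.437171)(62) − (-0.719340)(-0.899379)(302) + (0.694658)(-177) = -337.83 m.
1° of latitude spans πR/180 = 111195 m, so Δφ = -337.83 / 111195 × 3600 = -10.938″.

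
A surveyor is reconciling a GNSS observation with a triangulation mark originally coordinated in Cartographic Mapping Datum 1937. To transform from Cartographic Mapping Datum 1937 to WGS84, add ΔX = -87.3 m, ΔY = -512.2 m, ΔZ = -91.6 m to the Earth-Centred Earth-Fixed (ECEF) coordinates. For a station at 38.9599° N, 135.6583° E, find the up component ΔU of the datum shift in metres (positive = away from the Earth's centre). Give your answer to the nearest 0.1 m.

ΔU = -287.4 m

The local up (radial) axis is (cos φ cos λ, cos φ sin λ, sin φ), giving ΔU = 48.549 − 278.372 − 57.596 = -287.42 m.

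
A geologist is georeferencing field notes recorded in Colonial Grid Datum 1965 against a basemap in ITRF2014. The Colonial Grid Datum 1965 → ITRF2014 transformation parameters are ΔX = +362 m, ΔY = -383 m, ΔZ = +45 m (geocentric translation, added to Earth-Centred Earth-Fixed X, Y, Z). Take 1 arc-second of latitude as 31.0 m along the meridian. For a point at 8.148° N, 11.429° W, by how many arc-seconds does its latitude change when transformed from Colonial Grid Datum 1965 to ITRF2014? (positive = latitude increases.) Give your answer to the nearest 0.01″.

sin φ = 0.141731, cos φ = 0.989905, sin λ = -0.198153, cos λ = 0.980171.
North component: ΔN = −sin φ cos λ·ΔX − sin φ sin λ·ΔY + cos φ·ΔZ = −(0.141731)(0.980171)(362) − (0.141731)(-0.198153)(-383) + (0.989905)(45) = -16.50 m.
1° of latitude spans 3600 × 31.00 = 111600 m, so Δφ = -16.50 / 111600 × 3600 = -0.532″.

Δφ = -0.53″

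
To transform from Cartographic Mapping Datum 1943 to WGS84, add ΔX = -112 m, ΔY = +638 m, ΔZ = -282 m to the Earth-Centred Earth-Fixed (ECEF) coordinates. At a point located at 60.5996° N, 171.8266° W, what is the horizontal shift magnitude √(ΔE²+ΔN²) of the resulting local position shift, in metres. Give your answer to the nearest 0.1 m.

666.0 m

The local east axis at (φ, λ) is (−sin λ, cos λ, 0), so ΔE = −sin(-171.8266°)·(-112) + cos(-171.8266°)·638 = -647.44 m.
The local north axis is (−sin φ cos λ, −sin φ sin λ, cos φ), giving ΔN = -96.584 + 79.022 − 138.437 = -156.00 m.
Horizontal magnitude = √(ΔE² + ΔN²) = √((-647.44)² + (-156.00)²) = 665.97 m.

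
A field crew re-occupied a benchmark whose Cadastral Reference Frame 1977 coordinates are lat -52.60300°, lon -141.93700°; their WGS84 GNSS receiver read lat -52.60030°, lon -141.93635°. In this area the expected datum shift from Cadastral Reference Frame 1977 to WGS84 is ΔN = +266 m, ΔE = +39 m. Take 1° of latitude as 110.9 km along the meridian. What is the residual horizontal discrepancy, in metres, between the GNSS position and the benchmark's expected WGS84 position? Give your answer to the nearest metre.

Observed coordinate differences: Δφ = +0.00270°, Δλ = +0.00065°.
Converting to metres (1° lat = 110900 m, cos φ = 0.607334): observed ΔN = 299.4 m, observed ΔE = 43.8 m.
Subtracting the expected shift leaves a residual of 299.4 − (266) = 33.4 m north and 43.8 − (39) = 4.8 m east.
Residual distance = √(33.4² + 4.8²) = 33.8 m.

34 m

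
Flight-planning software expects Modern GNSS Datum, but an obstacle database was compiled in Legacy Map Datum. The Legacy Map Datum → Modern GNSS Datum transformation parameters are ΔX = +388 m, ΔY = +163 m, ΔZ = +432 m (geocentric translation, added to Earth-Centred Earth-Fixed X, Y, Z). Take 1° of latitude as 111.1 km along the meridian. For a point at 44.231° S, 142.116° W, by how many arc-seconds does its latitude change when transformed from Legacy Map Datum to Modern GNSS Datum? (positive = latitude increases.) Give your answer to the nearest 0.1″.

sin φ = -0.697553, cos φ = 0.716533, sin λ = -0.614065, cos λ = -0.789256.
North component: ΔN = −sin φ cos λ·ΔX − sin φ sin λ·ΔY + cos φ·ΔZ = −(-0.697553)(-0.789256)(388) − (-0.697553)(-0.614065)(163) + (0.716533)(432) = 26.11 m.
1° of latitude spans 111100 m, so Δφ = 26.11 / 111100 × 3600 = 0.846″.

Δφ = 0.8″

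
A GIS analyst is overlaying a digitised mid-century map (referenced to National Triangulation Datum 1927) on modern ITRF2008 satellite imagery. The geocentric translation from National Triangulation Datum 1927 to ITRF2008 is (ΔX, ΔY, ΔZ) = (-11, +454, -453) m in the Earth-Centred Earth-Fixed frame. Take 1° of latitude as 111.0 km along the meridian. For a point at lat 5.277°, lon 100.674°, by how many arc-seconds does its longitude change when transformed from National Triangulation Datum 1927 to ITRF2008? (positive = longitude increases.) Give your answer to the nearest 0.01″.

Δλ = -2.39″

sin φ = 0.091971, cos φ = 0.995762, sin λ = 0.982697, cos λ = -0.185221.
East component: ΔE = −sin λ·ΔX + cos λ·ΔY = −(0.982697)(-11) + (-0.185221)(454) = -73.28 m.
1° of latitude spans 111000 m; at latitude φ, 1° of longitude spans that × cos φ = 110529.5 m, so Δλ = -73.28 / 110529.5 × 3600 = -2.387″.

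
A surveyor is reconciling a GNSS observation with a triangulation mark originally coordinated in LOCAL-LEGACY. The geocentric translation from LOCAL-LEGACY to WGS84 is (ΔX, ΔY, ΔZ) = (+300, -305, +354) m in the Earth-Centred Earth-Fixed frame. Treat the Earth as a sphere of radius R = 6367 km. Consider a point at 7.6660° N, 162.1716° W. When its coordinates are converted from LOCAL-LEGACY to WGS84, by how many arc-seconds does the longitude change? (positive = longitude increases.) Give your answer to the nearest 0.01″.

sin φ = 0.133398, cos φ = 0.991063, sin λ = -0.306167, cos λ = -0.951978.
East component: ΔE = −sin λ·ΔX + cos λ·ΔY = −(-0.306167)(300) + (-0.951978)(-305) = 382.20 m.
1° of latitude spans πR/180 = 111125 m; at latitude φ, 1° of longitude spans that × cos φ = 110131.9 m, so Δλ = 382.20 / 110131.9 × 3600 = 12.493″.

Δλ = 12.49″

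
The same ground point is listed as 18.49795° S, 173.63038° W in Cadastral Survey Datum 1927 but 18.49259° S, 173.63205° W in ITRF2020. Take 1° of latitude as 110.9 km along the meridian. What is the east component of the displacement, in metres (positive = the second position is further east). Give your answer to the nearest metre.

Δφ = -18.49259° − -18.49795° = +0.00536°; Δλ = -173.63205° − -173.63038° = -0.00167°.
ΔN = Δφ × 110900 = 594.4 m; ΔE = Δλ × 110900 × cos(-18.49795°) = -0.00167 × 110900 × 0.948335 = -175.6 m.

ΔE = -176 m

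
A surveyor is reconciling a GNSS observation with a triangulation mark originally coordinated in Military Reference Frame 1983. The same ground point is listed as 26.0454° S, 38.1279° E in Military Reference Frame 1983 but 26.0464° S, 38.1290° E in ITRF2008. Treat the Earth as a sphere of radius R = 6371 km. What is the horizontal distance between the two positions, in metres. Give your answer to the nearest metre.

Δφ = -26.0464° − -26.0454° = -0.0010°; Δλ = 38.1290° − 38.1279° = +0.0011°.
1° along a meridian = πR/180 = 111195 m.
ΔN = Δφ × 111195 = -111.2 m; ΔE = Δλ × 111195 × cos(-26.0454°) = +0.0011 × 111195 × 0.898446 = 109.9 m.
Distance = √(ΔE² + ΔN²) = √(109.9² + (-111.2)²) = 156.3 m.

156 m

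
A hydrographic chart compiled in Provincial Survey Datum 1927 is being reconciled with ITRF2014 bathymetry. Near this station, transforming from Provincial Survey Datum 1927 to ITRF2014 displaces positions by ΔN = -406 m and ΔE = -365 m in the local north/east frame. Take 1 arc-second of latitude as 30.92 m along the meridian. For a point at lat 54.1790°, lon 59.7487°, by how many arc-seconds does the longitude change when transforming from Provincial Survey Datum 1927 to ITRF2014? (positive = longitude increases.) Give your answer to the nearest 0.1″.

Δλ = -20.2″

At latitude 54.1790°, cos φ = 0.585255.
1″ of longitude at this latitude = 30.92 × cos φ = 18.0961 m, so Δλ = -365.0 / 18.0961 = -20.170″.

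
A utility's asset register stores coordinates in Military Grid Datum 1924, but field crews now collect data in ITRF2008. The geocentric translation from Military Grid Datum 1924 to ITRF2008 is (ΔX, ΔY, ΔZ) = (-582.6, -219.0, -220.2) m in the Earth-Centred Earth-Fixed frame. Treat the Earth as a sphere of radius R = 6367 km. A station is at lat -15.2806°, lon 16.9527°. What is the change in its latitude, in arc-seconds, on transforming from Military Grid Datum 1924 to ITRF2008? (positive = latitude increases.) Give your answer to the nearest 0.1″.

Δφ = -12.2″

sin φ = -0.263546, cos φ = 0.964647, sin λ = 0.291582, cos λ = 0.956546.
North component: ΔN = −sin φ cos λ·ΔX − sin φ sin λ·ΔY + cos φ·ΔZ = −(-0.263546)(0.956546)(-582.6) − (-0.263546)(0.291582)(-219.0) + (0.964647)(-220.2) = -376.11 m.
1° of latitude spans πR/180 = 111125 m, so Δφ = -376.11 / 111125 × 3600 = -12.185″.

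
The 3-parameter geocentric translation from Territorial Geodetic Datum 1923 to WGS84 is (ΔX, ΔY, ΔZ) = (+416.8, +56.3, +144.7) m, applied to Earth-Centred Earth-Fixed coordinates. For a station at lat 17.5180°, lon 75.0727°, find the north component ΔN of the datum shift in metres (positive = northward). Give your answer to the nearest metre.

ΔN = 89 m

At φ = 17.5180°, λ = 75.0727°: sin φ = 0.301005, cos φ = 0.953622, sin λ = 0.966253, cos λ = 0.257593.
ΔN = −sin φ cos λ·ΔX − sin φ sin λ·ΔY + cos φ·ΔZ = −(0.301005)(0.257593)(416.8) − (0.301005)(0.966253)(56.3) + (0.953622)(144.7) = 89.30 m.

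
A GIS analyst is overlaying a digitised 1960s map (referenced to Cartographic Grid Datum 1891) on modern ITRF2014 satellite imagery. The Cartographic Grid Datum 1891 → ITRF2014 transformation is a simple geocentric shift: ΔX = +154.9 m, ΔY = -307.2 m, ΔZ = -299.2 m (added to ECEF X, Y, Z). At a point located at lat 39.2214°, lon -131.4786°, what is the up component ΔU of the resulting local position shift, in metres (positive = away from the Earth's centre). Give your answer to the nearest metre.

At φ = 39.2214°, λ = -131.4786°: sin φ = 0.632319, cos φ = 0.774708, sin λ = -0.749203, cos λ = -0.662340.
ΔU = cos φ cos λ·ΔX + cos φ sin λ·ΔY + sin φ·ΔZ = (0.774708)(-0.662340)(154.9) + (0.774708)(-0.749203)(-307.2) + (0.632319)(-299.2) = -90.37 m.

ΔU = -90 m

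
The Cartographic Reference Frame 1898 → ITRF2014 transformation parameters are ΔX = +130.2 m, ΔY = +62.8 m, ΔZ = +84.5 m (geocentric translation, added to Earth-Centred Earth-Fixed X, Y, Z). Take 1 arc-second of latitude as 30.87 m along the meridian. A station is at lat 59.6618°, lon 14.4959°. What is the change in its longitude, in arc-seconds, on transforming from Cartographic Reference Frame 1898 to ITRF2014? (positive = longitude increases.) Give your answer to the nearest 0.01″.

sin φ = 0.863059, cos φ = 0.505103, sin λ = 0.250311, cos λ = 0.968166.
East component: ΔE = −sin λ·ΔX + cos λ·ΔY = −(0.250311)(130.2) + (0.968166)(62.8) = 28.21 m.
1° of latitude spans 3600 × 30.87 = 111132 m; at latitude φ, 1° of longitude spans that × cos φ = 56133.1 m, so Δλ = 28.21 / 56133.1 × 3600 = 1.809″.

Δλ = 1.81″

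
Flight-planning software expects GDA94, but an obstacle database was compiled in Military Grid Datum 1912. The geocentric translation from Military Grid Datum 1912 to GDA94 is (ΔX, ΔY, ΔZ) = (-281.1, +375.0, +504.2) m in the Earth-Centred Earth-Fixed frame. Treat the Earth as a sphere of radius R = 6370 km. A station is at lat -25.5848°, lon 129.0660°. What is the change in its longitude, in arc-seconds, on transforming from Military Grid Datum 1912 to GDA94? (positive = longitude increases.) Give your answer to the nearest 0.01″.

sin φ = -0.431846, cos φ = 0.901947, sin λ = 0.776421, cos λ = -0.630215.
East component: ΔE = −sin λ·ΔX + cos λ·ΔY = −(0.776421)(-281.1) + (-0.630215)(375.0) = -18.08 m.
1° of latitude spans πR/180 = 111177 m; at latitude φ, 1° of longitude spans that × cos φ = 100276.2 m, so Δλ = -18.08 / 100276.2 × 3600 = -0.649″.

Δλ = -0.65″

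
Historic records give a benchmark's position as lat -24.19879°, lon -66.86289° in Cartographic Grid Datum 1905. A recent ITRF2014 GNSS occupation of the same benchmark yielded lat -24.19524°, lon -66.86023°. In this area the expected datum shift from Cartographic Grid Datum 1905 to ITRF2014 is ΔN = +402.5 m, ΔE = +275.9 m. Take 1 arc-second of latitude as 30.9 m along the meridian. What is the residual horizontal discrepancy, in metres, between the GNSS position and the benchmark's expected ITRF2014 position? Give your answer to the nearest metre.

10 m

Observed coordinate differences: Δφ = +0.00355°, Δλ = +0.00266°.
Converting to metres (1° lat = 111240 m, cos φ = 0.912129): observed ΔN = 394.9 m, observed ΔE = 269.9 m.
Subtracting the expected shift leaves a residual of 394.9 − (402.5) = -7.6 m north and 269.9 − (275.9) = -6.0 m east.
Residual distance = √((-7.6)² + (-6.0)²) = 9.7 m.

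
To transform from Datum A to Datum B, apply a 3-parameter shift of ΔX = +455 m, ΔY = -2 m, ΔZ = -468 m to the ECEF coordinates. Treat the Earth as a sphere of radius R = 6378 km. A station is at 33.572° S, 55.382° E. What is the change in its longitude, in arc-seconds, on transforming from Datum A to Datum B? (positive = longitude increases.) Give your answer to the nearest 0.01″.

sin φ = -0.552984, cos φ = 0.833192, sin λ = 0.822958, cos λ = 0.568102.
East component: ΔE = −sin λ·ΔX + cos λ·ΔY = −(0.822958)(455) + (0.568102)(-2) = -375.58 m.
1° of latitude spans πR/180 = 111317 m; at latitude φ, 1° of longitude spans that × cos φ = 92748.5 m, so Δλ = -375.58 / 92748.5 × 3600 = -14.578″.

Δλ = -14.58″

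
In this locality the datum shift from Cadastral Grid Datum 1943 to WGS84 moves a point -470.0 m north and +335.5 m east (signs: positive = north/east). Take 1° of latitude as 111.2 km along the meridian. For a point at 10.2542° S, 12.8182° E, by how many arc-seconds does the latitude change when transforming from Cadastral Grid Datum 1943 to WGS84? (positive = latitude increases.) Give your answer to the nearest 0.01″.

Δφ = -15.22″

1° of latitude = 111.2 km, so Δφ = -470.0 / 111200 = -0.0042266° = -15.216″.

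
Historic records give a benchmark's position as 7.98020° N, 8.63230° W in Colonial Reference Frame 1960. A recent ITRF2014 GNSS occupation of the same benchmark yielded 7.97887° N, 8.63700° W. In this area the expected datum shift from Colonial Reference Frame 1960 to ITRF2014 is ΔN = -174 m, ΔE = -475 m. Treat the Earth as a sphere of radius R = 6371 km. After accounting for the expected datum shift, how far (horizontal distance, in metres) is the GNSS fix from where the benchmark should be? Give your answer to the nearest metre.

50 m

Observed coordinate differences: Δφ = -0.00133°, Δλ = -0.00470°.
Converting to metres (1° lat = 111195 m, cos φ = 0.990316): observed ΔN = -147.9 m, observed ΔE = -517.6 m.
Subtracting the expected shift leaves a residual of -147.9 − (-174) = 26.1 m north and -517.6 − (-475) = -42.6 m east.
Residual distance = √(26.1² + (-42.6)²) = 49.9 m.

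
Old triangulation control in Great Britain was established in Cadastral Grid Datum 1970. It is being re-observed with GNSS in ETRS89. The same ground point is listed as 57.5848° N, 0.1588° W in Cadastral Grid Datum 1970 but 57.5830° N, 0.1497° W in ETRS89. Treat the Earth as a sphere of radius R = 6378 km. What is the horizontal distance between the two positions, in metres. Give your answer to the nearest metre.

579 m

Δφ = 57.5830° − 57.5848° = -0.0018°; Δλ = -0.1497° − -0.1588° = +0.0091°.
1° along a meridian = πR/180 = 111317 m.
ΔN = Δφ × 111317 = -200.4 m; ΔE = Δλ × 111317 × cos(57.5848°) = +0.0091 × 111317 × 0.536051 = 543.0 m.
Distance = √(ΔE² + ΔN²) = √(543.0² + (-200.4)²) = 578.8 m.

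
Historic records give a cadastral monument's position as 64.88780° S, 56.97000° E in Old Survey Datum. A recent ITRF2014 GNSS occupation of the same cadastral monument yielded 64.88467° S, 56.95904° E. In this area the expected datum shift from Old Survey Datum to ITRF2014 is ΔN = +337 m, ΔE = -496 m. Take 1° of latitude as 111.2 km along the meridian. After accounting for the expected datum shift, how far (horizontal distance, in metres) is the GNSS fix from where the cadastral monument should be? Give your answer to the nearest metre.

24 m

Observed coordinate differences: Δφ = +0.00313°, Δλ = -0.01096°.
Converting to metres (1° lat = 111200 m, cos φ = 0.424392): observed ΔN = 348.1 m, observed ΔE = -517.2 m.
Subtracting the expected shift leaves a residual of 348.1 − (337) = 11.1 m north and -517.2 − (-496) = -21.2 m east.
Residual distance = √(11.1² + (-21.2)²) = 23.9 m.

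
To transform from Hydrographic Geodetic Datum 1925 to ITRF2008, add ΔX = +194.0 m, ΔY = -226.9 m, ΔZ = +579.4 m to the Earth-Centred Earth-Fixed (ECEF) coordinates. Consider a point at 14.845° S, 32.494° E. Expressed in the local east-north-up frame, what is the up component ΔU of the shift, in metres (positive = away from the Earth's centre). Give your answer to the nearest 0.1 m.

ΔU = -108.1 m

At φ = -14.845°, λ = 32.494°: sin φ = -0.256205, cos φ = 0.966622, sin λ = 0.537211, cos λ = 0.843448.
ΔU = cos φ cos λ·ΔX + cos φ sin λ·ΔY + sin φ·ΔZ = (0.966622)(0.843448)(194.0) + (0.966622)(0.537211)(-226.9) + (-0.256205)(579.4) = -108.10 m.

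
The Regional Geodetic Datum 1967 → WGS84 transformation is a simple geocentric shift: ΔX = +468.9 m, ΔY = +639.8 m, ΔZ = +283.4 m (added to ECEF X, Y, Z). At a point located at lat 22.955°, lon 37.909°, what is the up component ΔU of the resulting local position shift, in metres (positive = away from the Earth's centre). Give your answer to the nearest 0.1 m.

The local up (radial) axis is (cos φ cos λ, cos φ sin λ, sin φ), giving ΔU = 340.660 + 361.970 + 110.528 = 813.16 m.

ΔU = 813.2 m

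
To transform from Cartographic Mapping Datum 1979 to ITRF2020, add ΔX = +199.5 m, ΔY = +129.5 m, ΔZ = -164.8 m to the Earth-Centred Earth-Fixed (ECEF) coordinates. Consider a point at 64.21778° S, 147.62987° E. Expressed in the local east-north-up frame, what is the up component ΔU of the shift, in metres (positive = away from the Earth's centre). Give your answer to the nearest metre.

At φ = -64.21778°, λ = 147.62987°: sin φ = -0.900454, cos φ = 0.434952, sin λ = 0.535387, cos λ = -0.844607.
ΔU = cos φ cos λ·ΔX + cos φ sin λ·ΔY + sin φ·ΔZ = (0.434952)(-0.844607)(199.5) + (0.434952)(0.535387)(129.5) + (-0.900454)(-164.8) = 105.26 m.

ΔU = 105 m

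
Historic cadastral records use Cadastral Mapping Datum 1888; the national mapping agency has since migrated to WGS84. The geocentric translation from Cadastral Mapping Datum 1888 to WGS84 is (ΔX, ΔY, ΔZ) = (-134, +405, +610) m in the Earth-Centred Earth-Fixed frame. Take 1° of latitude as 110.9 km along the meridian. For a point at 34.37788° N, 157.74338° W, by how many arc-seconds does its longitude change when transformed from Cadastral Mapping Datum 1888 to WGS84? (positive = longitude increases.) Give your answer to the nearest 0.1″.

sin φ = 0.564648, cos φ = 0.825332, sin λ = -0.378756, cos λ = -0.925497.
East component: ΔE = −sin λ·ΔX + cos λ·ΔY = −(-0.378756)(-134) + (-0.925497)(405) = -425.58 m.
1° of latitude spans 110900 m; at latitude φ, 1° of longitude spans that × cos φ = 91529.3 m, so Δλ = -425.58 / 91529.3 × 3600 = -16.739″.

Δλ = -16.7″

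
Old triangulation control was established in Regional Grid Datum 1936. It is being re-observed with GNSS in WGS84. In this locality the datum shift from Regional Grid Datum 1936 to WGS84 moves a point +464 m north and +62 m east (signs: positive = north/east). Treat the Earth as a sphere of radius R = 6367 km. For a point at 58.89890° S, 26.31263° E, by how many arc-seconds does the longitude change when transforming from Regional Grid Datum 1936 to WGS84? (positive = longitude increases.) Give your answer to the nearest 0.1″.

At latitude -58.89890°, cos φ = 0.516550.
One radian of longitude at latitude φ spans R cos φ, so Δλ = ΔE / (R cos φ) = 62.0 / (6367000 × 0.516550) = 1.8851e-05 rad = 3.888″.

Δλ = 3.9″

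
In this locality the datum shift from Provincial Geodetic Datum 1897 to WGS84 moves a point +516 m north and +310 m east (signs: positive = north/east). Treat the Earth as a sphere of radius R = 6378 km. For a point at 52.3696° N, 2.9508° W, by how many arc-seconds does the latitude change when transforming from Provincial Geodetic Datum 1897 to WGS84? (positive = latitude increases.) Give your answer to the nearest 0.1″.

Δφ = 16.7″

On a sphere of radius R, 1 rad of latitude = R, so Δφ = ΔN / R = 516.0 / 6378000 = 8.0903e-05 rad = 16.687″.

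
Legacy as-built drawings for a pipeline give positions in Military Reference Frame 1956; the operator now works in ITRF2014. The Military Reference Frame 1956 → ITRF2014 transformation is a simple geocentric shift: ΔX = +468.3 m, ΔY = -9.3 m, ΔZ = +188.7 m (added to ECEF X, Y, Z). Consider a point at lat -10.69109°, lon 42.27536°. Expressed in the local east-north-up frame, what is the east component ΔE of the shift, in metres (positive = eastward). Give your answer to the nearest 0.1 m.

ΔE = -321.9 m

At φ = -10.69109°, λ = 42.27536°: sin φ = -0.185514, cos φ = 0.982642, sin λ = 0.672694, cos λ = 0.739920.
ΔE = −sin λ·ΔX + cos λ·ΔY = −(0.672694)·(468.3) + (0.739920)·(-9.3) = -321.90 m.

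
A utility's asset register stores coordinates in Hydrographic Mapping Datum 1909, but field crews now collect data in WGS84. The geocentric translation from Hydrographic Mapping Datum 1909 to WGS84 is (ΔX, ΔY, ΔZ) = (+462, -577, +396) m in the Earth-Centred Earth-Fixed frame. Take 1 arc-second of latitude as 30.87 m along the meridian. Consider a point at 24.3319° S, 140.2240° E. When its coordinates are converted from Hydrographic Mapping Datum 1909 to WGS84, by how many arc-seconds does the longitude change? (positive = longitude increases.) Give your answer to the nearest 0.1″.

sin φ = -0.412022, cos φ = 0.911174, sin λ = 0.639788, cos λ = -0.768552.
East component: ΔE = −sin λ·ΔX + cos λ·ΔY = −(0.639788)(462) + (-0.768552)(-577) = 147.87 m.
1° of latitude spans 3600 × 30.87 = 111132 m; at latitude φ, 1° of longitude spans that × cos φ = 101260.6 m, so Δλ = 147.87 / 101260.6 × 3600 = 5.257″.

Δλ = 5.3″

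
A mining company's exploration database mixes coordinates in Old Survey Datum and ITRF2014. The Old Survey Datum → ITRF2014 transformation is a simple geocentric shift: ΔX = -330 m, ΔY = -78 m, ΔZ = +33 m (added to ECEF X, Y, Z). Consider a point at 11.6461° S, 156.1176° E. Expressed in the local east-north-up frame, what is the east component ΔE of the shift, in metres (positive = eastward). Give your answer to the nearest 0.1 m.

The local east axis at (φ, λ) is (−sin λ, cos λ, 0), so ΔE = −sin(156.1176°)·(-330) + cos(156.1176°)·(-78) = 204.93 m.

ΔE = 204.9 m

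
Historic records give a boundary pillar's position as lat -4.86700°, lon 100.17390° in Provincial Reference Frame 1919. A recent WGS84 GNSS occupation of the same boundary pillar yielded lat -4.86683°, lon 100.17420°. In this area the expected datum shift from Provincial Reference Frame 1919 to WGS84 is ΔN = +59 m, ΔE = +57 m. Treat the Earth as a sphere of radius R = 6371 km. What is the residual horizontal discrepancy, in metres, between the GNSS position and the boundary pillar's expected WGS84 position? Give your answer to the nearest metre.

47 m

Observed coordinate differences: Δφ = +0.00017°, Δλ = +0.00030°.
Converting to metres (1° lat = 111195 m, cos φ = 0.996394): observed ΔN = 18.9 m, observed ΔE = 33.2 m.
Subtracting the expected shift leaves a residual of 18.9 − (59) = -40.1 m north and 33.2 − (57) = -23.8 m east.
Residual distance = √((-40.1)² + (-23.8)²) = 46.6 m.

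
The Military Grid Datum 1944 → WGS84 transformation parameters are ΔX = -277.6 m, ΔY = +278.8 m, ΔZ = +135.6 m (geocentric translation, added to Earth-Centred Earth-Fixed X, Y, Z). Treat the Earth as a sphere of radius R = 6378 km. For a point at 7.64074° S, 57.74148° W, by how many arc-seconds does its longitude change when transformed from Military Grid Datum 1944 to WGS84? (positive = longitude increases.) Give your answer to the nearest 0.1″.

Δλ = -2.8″

sin φ = -0.132961, cos φ = 0.991121, sin λ = -0.845648, cos λ = 0.533740.
East component: ΔE = −sin λ·ΔX + cos λ·ΔY = −(-0.845648)(-277.6) + (0.533740)(278.8) = -85.95 m.
1° of latitude spans πR/180 = 111317 m; at latitude φ, 1° of longitude spans that × cos φ = 110328.7 m, so Δλ = -85.95 / 110328.7 × 3600 = -2.804″.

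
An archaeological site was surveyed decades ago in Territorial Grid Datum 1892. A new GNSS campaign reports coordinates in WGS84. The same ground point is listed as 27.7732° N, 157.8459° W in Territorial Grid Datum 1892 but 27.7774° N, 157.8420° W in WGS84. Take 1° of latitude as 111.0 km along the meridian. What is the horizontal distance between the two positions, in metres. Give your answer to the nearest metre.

603 m

Δφ = 27.7774° − 27.7732° = +0.0042°; Δλ = -157.8420° − -157.8459° = +0.0039°.
ΔN = Δφ × 111000 = 466.2 m; ΔE = Δλ × 111000 × cos(27.7732°) = +0.0039 × 111000 × 0.884799 = 383.0 m.
Distance = √(ΔE² + ΔN²) = √(383.0² + 466.2²) = 603.4 m.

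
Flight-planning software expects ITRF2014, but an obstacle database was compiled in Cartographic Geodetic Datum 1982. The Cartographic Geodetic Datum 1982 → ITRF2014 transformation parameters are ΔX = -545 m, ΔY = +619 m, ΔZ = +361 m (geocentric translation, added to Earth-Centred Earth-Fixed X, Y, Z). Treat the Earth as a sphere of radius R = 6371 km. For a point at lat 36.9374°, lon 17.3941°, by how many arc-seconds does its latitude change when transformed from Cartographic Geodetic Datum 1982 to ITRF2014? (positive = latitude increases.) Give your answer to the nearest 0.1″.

sin φ = 0.600942, cos φ = 0.799293, sin λ = 0.298943, cos λ = 0.954271.
North component: ΔN = −sin φ cos λ·ΔX − sin φ sin λ·ΔY + cos φ·ΔZ = −(0.600942)(0.954271)(-545) − (0.600942)(0.298943)(619) + (0.799293)(361) = 489.88 m.
1° of latitude spans πR/180 = 111195 m, so Δφ = 489.88 / 111195 × 3600 = 15.860″.

Δφ = 15.9″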